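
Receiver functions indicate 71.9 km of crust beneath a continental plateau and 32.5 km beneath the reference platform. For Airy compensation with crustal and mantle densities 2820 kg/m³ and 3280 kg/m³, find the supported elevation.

5.53 km

Excess crust Δ = 71.9 km − 32.5 km = 39.4 km, split between elevation h and root r with h + r = Δ.
Airy balance ρ_c h = (ρ_m − ρ_c) r gives r = h ρ_c/(ρ_m − ρ_c), so h (1 + ρ_c/(ρ_m − ρ_c)) = Δ, i.e. h = Δ (ρ_m − ρ_c)/ρ_m.
h = 39.4 km × 460/3280 = 5.53 km.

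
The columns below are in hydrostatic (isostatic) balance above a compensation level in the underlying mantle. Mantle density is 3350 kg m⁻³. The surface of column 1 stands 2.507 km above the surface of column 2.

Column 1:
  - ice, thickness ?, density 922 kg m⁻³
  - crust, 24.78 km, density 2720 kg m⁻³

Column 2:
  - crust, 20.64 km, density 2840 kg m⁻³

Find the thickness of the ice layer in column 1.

1.36 km

Take the compensation level at the base of the deeper column (depth z_c below the surface of column 1) and equate Σ ρ_i t_i down to z_c; mantle fills any gap and the z_c terms cancel.
Column 1: x×922 + 24.78×2720 + (z_c − 24.78 − x)×3350
Column 2: 2.507×0 + 20.64×2840 + (z_c − 2.507 − 20.64)×3350
The z_c×3350 term appears on both sides and cancels. Collect the known terms of each column as K = Σ(ρt)_known − 3350 × (depth of known layers): K_1 = 67401.6 − 3350×24.78 = −15611.4; K_2 = 58617.6 − 3350×(2.507 + 20.64) = −18924.85.
Balance: K_1 − x×(3350 − 922) = K_2, so x = (K_1 − K_2)/(3350 − 922) = 3313.45/2428 = 1.36 km.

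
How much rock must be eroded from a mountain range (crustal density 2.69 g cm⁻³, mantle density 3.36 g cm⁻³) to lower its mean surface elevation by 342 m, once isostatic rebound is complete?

Net drop Δ = e − u = e − e ρ_c/ρ_m = e (ρ_m − ρ_c)/ρ_m.
e = Δ ρ_m/(ρ_m − ρ_c) = 342 m × 3.36/0.67 = 1720 m.

1720 m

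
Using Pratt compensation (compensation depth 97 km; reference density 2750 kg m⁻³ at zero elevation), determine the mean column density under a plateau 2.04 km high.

Pratt balance: ρ_ref D = ρ (D + h).
ρ = ρ_ref D/(D + h) = 2750 × 97 km/(97 km + 2.04 km) = 2690 kg m⁻³.

2690 kg m⁻³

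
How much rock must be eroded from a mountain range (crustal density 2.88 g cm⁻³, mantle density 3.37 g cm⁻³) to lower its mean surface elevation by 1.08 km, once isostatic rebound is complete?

7.43 km

Net drop Δ = e − u = e − e ρ_c/ρ_m = e (ρ_m − ρ_c)/ρ_m.
e = Δ ρ_m/(ρ_m − ρ_c) = 1.08 km × 3.37/0.49 = 7.43 km.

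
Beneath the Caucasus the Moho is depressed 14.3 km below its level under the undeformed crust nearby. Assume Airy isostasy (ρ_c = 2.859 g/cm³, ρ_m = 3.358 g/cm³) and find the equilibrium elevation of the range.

2.5 km

Isostatic balance requires: ρ_c h = (ρ_m − ρ_c) r.
h = r (ρ_m − ρ_c) / ρ_c = 14.3 km × (3.358 − 2.859) / 2.859 = 2.5 km.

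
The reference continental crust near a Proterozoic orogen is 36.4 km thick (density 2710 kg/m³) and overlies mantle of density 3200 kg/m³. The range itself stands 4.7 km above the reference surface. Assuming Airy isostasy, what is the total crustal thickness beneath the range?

Root depth r = h ρ_c / (ρ_m − ρ_c) = 4.7 km × 2710 / 490 = 25.99 km.
Total thickness = T + h + r = 36.4 km + 4.7 km + 25.99 km = 67.1 km.

67.1 km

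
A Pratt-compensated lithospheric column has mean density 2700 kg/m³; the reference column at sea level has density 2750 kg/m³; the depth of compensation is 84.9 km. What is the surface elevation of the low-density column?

ρ_ref D = ρ (D + h) → h = D (ρ_ref − ρ)/ρ.
h = 84.9 km × (2750 − 2700)/2700 = 1.57 km.

1.57 km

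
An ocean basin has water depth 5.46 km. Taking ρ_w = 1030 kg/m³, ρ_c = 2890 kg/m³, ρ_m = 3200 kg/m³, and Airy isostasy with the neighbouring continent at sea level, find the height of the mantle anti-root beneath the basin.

32.8 km

Equating mass per unit area of the two columns: replacing crust with seawater at the top is compensated by replacing crust with mantle at the base: d (ρ_c − ρ_w) = a (ρ_m − ρ_c).
a = d (ρ_c − ρ_w)/(ρ_m − ρ_c) = 5.46 km × 1860/310 = 32.8 km.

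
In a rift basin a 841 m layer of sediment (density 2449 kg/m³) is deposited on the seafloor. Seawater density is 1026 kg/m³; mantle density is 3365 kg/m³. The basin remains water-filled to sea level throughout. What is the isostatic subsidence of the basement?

512 m

Submarine loading: the sediment displaces seawater, and the subsidence is in turn flooded, so s (ρ_m − ρ_w) = t (ρ_sed − ρ_w).
s = 841 m × (2449 − 1026) / (3365 − 1026) = 512 m.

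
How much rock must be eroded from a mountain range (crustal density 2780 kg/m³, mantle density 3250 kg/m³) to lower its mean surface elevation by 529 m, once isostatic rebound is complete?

Net drop Δ = e − u = e − e ρ_c/ρ_m = e (ρ_m − ρ_c)/ρ_m.
e = Δ ρ_m/(ρ_m − ρ_c) = 529 m × 3250/470 = 3660 m.

3660 m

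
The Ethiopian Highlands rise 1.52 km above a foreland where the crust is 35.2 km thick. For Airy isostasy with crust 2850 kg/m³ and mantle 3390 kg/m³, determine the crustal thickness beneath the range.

44.7 km

Root depth r = h ρ_c / (ρ_m − ρ_c) = 1.52 km × 2850 / 540 = 8.022 km.
Total thickness = T + h + r = 35.2 km + 1.52 km + 8.022 km = 44.7 km.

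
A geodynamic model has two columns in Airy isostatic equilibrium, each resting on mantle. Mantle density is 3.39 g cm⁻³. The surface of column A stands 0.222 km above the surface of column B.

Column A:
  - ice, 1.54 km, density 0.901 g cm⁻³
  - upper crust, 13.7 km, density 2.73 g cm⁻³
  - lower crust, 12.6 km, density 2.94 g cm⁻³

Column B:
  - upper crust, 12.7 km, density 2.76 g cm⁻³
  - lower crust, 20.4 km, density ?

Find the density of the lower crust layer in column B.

2.91 g cm⁻³

Take the compensation level at the base of the deeper column (depth z_c below the surface of column A) and equate Σ ρ_i t_i down to z_c; mantle fills any gap and the z_c terms cancel.
Column A: 1.54×0.901 + 13.7×2.73 + 12.6×2.94 + (z_c − 27.84)×3.39
Column B: 0.222×0 + 12.7×2.76 + 20.4×ρ + (z_c − 0.222 − 33.1)×3.39
The z_c×3.39 term appears on both sides and cancels. Collect the known terms of each column as K = Σ(ρt)_known − 3.39 × (depth of known layers): K_A = 75.83254 − 3.39×27.84 = −18.54506; K_B = 35.052 − 3.39×(0.222 + 33.1) = −77.90958.
Balance: K_A = K_B + 20.4×ρ, so ρ = (K_A − K_B)/20.4 = 59.3645/20.4 = 2.91 g cm⁻³.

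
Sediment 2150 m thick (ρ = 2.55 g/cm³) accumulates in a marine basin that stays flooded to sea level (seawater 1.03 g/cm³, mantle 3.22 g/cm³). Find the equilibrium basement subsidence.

Submarine loading: the sediment displaces seawater, and the subsidence is in turn flooded, so s (ρ_m − ρ_w) = t (ρ_sed − ρ_w).
s = 2150 m × (2.55 − 1.03) / (3.22 − 1.03) = 1490 m.

1490 m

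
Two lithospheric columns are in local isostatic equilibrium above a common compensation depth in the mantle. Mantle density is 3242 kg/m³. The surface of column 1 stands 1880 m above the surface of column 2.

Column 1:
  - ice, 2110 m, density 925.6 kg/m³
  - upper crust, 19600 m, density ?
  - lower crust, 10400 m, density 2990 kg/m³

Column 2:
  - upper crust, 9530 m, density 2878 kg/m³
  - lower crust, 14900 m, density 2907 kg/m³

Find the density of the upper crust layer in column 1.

Take the compensation level at the base of the deeper column (depth z_c below the surface of column 1) and equate Σ ρ_i t_i down to z_c; mantle fills any gap and the z_c terms cancel.
Column 1: 2110×925.6 + 19600×ρ + 10400×2990 + (z_c − 32110)×3242
Column 2: 1880×0 + 9530×2878 + 14900×2907 + (z_c − 1880 − 24430)×3242
The z_c×3242 term appears on both sides and cancels. Collect the known terms of each column as K = Σ(ρt)_known − 3242 × (depth of known layers): K_1 = 33049016 − 3242×32110 = −71051604; K_2 = 70741640 − 3242×(1880 + 24430) = −14555380.
Balance: K_1 + 19600×ρ = K_2, so ρ = (K_2 − K_1)/19600 = 56496200/19600 = 2880 kg/m³.

2880 kg/m³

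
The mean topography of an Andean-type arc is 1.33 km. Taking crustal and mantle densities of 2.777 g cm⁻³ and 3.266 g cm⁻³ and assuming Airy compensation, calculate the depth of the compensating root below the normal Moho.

7.55 km

Equating mass per unit area of the two columns: the weight of the topography is balanced by the buoyancy of the root, ρ_c h = (ρ_m − ρ_c) r.
r = h · ρ_c / (ρ_m − ρ_c) = 1.33 km × 2.777 / (3.266 − 2.777) = 7.55 km.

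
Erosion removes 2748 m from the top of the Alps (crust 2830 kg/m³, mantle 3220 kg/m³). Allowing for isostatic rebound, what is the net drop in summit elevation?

Rebound u = e ρ_c/ρ_m = 2748 m × 2830/3220 = 2415 m.
Net surface drop = e − u = 2748 m − 2415 m = e (ρ_m − ρ_c)/ρ_m = 333 m.

333 m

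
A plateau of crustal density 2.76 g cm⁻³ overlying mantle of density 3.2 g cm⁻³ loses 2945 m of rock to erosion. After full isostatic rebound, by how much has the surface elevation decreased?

405 m

Rebound u = e ρ_c/ρ_m = 2945 m × 2.76/3.2 = 2540 m.
Net surface drop = e − u = 2945 m − 2540 m = e (ρ_m − ρ_c)/ρ_m = 405 m.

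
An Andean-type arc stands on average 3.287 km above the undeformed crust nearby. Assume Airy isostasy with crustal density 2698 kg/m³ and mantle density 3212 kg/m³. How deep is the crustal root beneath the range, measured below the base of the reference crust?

Equating mass per unit area of the two columns: the weight of the topography is balanced by the buoyancy of the root, ρ_c h = (ρ_m − ρ_c) r.
r = h · ρ_c / (ρ_m − ρ_c) = 3.287 km × 2698 / (3212 − 2698) = 17.3 km.

17.3 km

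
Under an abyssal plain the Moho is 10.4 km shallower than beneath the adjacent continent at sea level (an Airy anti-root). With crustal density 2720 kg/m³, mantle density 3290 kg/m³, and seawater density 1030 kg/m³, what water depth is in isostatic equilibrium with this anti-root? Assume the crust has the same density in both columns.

Replacing a thickness d of crust by seawater at the top must be balanced by replacing crust with mantle at the base: d (ρ_c − ρ_w) = a (ρ_m − ρ_c).
d = a (ρ_m − ρ_c)/(ρ_c − ρ_w) = 10.4 km × 570/1690 = 3.51 km.

3.51 km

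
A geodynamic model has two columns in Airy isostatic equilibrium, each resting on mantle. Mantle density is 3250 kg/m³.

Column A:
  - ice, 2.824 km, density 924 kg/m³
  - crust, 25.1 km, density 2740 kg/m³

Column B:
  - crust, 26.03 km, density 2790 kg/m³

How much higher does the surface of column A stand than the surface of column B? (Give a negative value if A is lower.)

For any compensation level in the mantle, the mantle terms cancel and isostasy reduces to e = (Σt_A − Σt_B) − (Σ(ρt)_A − Σ(ρt)_B) / ρ_m.
Σt_A = 27.924 km; Σt_B = 26.03 km; Σ(ρt)_A = 71383.376; Σ(ρt)_B = 72623.7 (in km·kg/m³).
e = (27.924 − 26.03) − (71383.376 − 72623.7) / 3250 = 2.28 km.

2.28 km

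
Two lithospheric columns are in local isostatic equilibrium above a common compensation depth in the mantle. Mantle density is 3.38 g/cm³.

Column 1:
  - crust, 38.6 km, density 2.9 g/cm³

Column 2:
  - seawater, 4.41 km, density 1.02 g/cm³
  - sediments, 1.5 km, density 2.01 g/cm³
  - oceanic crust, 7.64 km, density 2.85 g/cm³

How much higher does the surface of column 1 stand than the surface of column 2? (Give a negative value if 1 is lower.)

0.597 km

For any compensation level in the mantle, the mantle terms cancel and isostasy reduces to e = (Σt_1 − Σt_2) − (Σ(ρt)_1 − Σ(ρt)_2) / ρ_m.
Σt_1 = 38.6 km; Σt_2 = 13.55 km; Σ(ρt)_1 = 111.94; Σ(ρt)_2 = 29.2872 (in km·g/cm³).
e = (38.6 − 13.55) − (111.94 − 29.2872) / 3.38 = 0.597 km.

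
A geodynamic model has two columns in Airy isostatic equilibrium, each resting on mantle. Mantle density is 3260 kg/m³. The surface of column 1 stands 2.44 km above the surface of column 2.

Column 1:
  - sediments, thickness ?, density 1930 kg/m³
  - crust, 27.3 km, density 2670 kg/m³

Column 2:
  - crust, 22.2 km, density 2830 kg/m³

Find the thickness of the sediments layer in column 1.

Take the compensation level at the base of the deeper column (depth z_c below the surface of column 1) and equate Σ ρ_i t_i down to z_c; mantle fills any gap and the z_c terms cancel.
Column 1: x×1930 + 27.3×2670 + (z_c − 27.3 − x)×3260
Column 2: 2.44×0 + 22.2×2830 + (z_c − 2.44 − 22.2)×3260
The z_c×3260 term appears on both sides and cancels. Collect the known terms of each column as K = Σ(ρt)_known − 3260 × (depth of known layers): K_1 = 72891 − 3260×27.3 = −16107; K_2 = 62826 − 3260×(2.44 + 22.2) = −17500.4.
Balance: K_1 − x×(3260 − 1930) = K_2, so x = (K_1 − K_2)/(3260 − 1930) = 1393.4/1330 = 1.05 km.

1.05 km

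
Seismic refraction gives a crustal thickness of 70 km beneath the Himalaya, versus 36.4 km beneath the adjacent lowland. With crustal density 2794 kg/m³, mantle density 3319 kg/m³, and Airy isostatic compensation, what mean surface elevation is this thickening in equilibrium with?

Excess crust Δ = 70 km − 36.4 km = 33.6 km, split between elevation h and root r with h + r = Δ.
Airy balance ρ_c h = (ρ_m − ρ_c) r gives r = h ρ_c/(ρ_m − ρ_c), so h (1 + ρ_c/(ρ_m − ρ_c)) = Δ, i.e. h = Δ (ρ_m − ρ_c)/ρ_m.
h = 33.6 km × 525/3319 = 5.31 km.

5.31 km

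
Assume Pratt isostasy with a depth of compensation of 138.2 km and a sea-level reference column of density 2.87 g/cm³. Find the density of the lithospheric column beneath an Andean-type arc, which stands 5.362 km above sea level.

Pratt balance: ρ_ref D = ρ (D + h).
ρ = ρ_ref D/(D + h) = 2.87 × 138.2 km/(138.2 km + 5.362 km) = 2.76 g/cm³.

2.76 g/cm³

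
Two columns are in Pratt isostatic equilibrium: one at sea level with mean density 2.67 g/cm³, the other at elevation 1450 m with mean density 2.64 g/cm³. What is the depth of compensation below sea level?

ρ_ref D = ρ (D + h) → D (ρ_ref − ρ) = ρ h.
D = ρ h/(ρ_ref − ρ) = 2.64 × 1450 m/(2.67 − 2.64) = 128000 m.

128000 m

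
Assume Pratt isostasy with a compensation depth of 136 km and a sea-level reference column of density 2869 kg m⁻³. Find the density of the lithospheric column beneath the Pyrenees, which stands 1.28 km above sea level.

Pratt balance: ρ_ref D = ρ (D + h).
ρ = ρ_ref D/(D + h) = 2869 × 136 km/(136 km + 1.28 km) = 2840 kg m⁻³.

2840 kg m⁻³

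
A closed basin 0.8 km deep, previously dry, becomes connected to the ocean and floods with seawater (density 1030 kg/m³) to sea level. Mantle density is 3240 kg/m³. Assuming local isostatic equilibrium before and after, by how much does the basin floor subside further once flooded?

0.373 km

After flooding the water column is d + s deep. Its weight must equal the weight of mantle displaced by the extra subsidence s: (d + s) ρ_w = s ρ_m.
s = d ρ_w / (ρ_m − ρ_w) = 0.8 km × 1030/(3240 − 1030) = 0.373 km.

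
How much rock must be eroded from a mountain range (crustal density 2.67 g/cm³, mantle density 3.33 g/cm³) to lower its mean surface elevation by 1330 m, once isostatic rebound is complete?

6710 m

Net drop Δ = e − u = e − e ρ_c/ρ_m = e (ρ_m − ρ_c)/ρ_m.
e = Δ ρ_m/(ρ_m − ρ_c) = 1330 m × 3.33/0.66 = 6710 m.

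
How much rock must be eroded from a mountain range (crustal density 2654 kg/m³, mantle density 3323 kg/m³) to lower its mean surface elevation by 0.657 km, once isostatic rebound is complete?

Net drop Δ = e − u = e − e ρ_c/ρ_m = e (ρ_m − ρ_c)/ρ_m.
e = Δ ρ_m/(ρ_m − ρ_c) = 0.657 km × 3323/669 = 3.26 km.

3.26 km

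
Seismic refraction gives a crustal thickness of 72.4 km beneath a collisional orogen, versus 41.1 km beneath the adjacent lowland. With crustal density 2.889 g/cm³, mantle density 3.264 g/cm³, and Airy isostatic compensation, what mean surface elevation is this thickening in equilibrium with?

3.6 km

Excess crust Δ = 72.4 km − 41.1 km = 31.3 km, split between elevation h and root r with h + r = Δ.
Airy balance ρ_c h = (ρ_m − ρ_c) r gives r = h ρ_c/(ρ_m − ρ_c), so h (1 + ρ_c/(ρ_m − ρ_c)) = Δ, i.e. h = Δ (ρ_m − ρ_c)/ρ_m.
h = 31.3 km × 0.375/3.264 = 3.6 km.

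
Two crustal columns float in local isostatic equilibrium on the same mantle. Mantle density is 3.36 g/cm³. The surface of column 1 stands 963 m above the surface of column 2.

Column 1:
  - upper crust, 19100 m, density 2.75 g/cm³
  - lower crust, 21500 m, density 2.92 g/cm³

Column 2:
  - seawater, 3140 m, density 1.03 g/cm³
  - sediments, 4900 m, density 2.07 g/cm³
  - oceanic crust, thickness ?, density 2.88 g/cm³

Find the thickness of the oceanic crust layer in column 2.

Take the compensation level at the base of the deeper column (depth z_c below the surface of column 1) and equate Σ ρ_i t_i down to z_c; mantle fills any gap and the z_c terms cancel.
Column 1: 19100×2.75 + 21500×2.92 + (z_c − 40600)×3.36
Column 2: 963×0 + 3140×1.03 + 4900×2.07 + x×2.88 + (z_c − 963 − 8040 − x)×3.36
The z_c×3.36 term appears on both sides and cancels. Collect the known terms of each column as K = Σ(ρt)_known − 3.36 × (depth of known layers): K_1 = 115305 − 3.36×40600 = −21111; K_2 = 13377.2 − 3.36×(963 + 8040) = −16872.88.
Balance: K_1 = K_2 − x×(3.36 − 2.88), so x = (K_2 − K_1)/(3.36 − 2.88) = 4238.12/0.48 = 8830 m.

8830 m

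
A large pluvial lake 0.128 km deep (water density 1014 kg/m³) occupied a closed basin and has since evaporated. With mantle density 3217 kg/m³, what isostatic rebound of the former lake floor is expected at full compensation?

u = d ρ_w/ρ_m = 0.128 km × 1014/3217 = 0.0403 km.

0.0403 km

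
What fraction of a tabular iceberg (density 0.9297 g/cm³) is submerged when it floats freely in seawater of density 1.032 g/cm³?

0.901

Submerged fraction = ρ_obj/ρ_fluid = 0.9297/1.032 = 0.901.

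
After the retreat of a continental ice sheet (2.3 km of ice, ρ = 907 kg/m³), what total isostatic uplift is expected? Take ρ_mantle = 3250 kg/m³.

Removing the load lets mantle flow back in; uplift u satisfies ρ_ice t = ρ_m u.
u = t ρ_ice/ρ_m = 2.3 km × 907/3250 = 0.642 km.

0.642 km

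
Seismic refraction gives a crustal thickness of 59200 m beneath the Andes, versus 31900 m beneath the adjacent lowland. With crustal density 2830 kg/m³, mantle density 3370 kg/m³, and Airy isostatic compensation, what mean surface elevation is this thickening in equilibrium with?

Excess crust Δ = 59200 m − 31900 m = 27300 m, split between elevation h and root r with h + r = Δ.
Airy balance ρ_c h = (ρ_m − ρ_c) r gives r = h ρ_c/(ρ_m − ρ_c), so h (1 + ρ_c/(ρ_m − ρ_c)) = Δ, i.e. h = Δ (ρ_m − ρ_c)/ρ_m.
h = 27300 m × 540/3370 = 4370 m.

4370 m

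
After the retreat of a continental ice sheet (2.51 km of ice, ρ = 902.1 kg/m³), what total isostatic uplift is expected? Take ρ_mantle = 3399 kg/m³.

Removing the load lets mantle flow back in; uplift u satisfies ρ_ice t = ρ_m u.
u = t ρ_ice/ρ_m = 2.51 km × 902.1/3399 = 0.666 km.

0.666 km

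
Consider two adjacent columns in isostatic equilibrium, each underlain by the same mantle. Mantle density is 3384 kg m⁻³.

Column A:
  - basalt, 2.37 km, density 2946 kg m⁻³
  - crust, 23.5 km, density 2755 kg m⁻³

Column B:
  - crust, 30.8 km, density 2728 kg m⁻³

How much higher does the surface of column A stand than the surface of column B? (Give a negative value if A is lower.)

−1.3 km

For any compensation level in the mantle, the mantle terms cancel and isostasy reduces to e = (Σt_A − Σt_B) − (Σ(ρt)_A − Σ(ρt)_B) / ρ_m.
Σt_A = 25.87 km; Σt_B = 30.8 km; Σ(ρt)_A = 71724.52; Σ(ρt)_B = 84022.4 (in km·kg m⁻³).
e = (25.87 − 30.8) − (71724.52 − 84022.4) / 3384 = −1.3 km.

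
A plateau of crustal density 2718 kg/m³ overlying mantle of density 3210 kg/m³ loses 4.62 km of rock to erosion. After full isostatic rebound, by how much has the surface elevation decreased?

0.708 km

Rebound u = e ρ_c/ρ_m = 4.62 km × 2718/3210 = 3.912 km.
Net surface drop = e − u = 4.62 km − 3.912 km = e (ρ_m − ρ_c)/ρ_m = 0.708 km.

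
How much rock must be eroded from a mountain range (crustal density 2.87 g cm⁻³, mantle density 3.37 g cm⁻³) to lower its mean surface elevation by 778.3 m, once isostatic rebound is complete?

5250 m

Net drop Δ = e − u = e − e ρ_c/ρ_m = e (ρ_m − ρ_c)/ρ_m.
e = Δ ρ_m/(ρ_m − ρ_c) = 778.3 m × 3.37/0.5 = 5250 m.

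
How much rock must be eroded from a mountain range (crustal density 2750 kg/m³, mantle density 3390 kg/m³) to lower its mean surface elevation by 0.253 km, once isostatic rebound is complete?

Net drop Δ = e − u = e − e ρ_c/ρ_m = e (ρ_m − ρ_c)/ρ_m.
e = Δ ρ_m/(ρ_m − ρ_c) = 0.253 km × 3390/640 = 1.34 km.

1.34 km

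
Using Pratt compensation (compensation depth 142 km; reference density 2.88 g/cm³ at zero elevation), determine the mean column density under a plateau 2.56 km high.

Pratt balance: ρ_ref D = ρ (D + h).
ρ = ρ_ref D/(D + h) = 2.88 × 142 km/(142 km + 2.56 km) = 2.83 g/cm³.

2.83 g/cm³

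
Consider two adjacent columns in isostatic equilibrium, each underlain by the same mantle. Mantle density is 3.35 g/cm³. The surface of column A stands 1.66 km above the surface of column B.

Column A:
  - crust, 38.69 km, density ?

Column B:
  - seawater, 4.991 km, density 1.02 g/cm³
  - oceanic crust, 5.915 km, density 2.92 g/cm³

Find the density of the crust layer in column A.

2.84 g/cm³

Take the compensation level at the base of the deeper column (depth z_c below the surface of column A) and equate Σ ρ_i t_i down to z_c; mantle fills any gap and the z_c terms cancel.
Column A: 38.69×ρ + (z_c − 38.69)×3.35
Column B: 1.66×0 + 4.991×1.02 + 5.915×2.92 + (z_c − 1.66 − 10.906)×3.35
The z_c×3.35 term appears on both sides and cancels. Collect the known terms of each column as K = Σ(ρt)_known − 3.35 × (depth of known layers): K_A = 0 − 3.35×38.69 = −129.6115; K_B = 22.36262 − 3.35×(1.66 + 10.906) = −19.73348.
Balance: K_A + 38.69×ρ = K_B, so ρ = (K_B − K_A)/38.69 = 109.878/38.69 = 2.84 g/cm³.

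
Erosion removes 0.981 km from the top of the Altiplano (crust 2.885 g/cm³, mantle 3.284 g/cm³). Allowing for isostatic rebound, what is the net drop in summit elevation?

Rebound u = e ρ_c/ρ_m = 0.981 km × 2.885/3.284 = 0.8618 km.
Net surface drop = e − u = 0.981 km − 0.8618 km = e (ρ_m − ρ_c)/ρ_m = 0.119 km.

0.119 km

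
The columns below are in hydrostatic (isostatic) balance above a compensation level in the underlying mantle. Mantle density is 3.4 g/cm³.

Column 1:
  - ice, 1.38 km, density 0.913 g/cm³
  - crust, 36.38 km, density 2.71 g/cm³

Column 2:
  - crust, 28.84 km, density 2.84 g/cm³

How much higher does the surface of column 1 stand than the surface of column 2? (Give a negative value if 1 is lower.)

3.64 km

For any compensation level in the mantle, the mantle terms cancel and isostasy reduces to e = (Σt_1 − Σt_2) − (Σ(ρt)_1 − Σ(ρt)_2) / ρ_m.
Σt_1 = 37.76 km; Σt_2 = 28.84 km; Σ(ρt)_1 = 99.84974; Σ(ρt)_2 = 81.9056 (in km·g/cm³).
e = (37.76 − 28.84) − (99.84974 − 81.9056) / 3.4 = 3.64 km.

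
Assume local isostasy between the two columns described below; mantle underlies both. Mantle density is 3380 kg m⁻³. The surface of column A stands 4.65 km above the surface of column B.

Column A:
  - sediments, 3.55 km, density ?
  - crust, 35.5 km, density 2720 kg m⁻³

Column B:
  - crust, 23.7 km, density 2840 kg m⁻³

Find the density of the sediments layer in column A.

Take the compensation level at the base of the deeper column (depth z_c below the surface of column A) and equate Σ ρ_i t_i down to z_c; mantle fills any gap and the z_c terms cancel.
Column A: 3.55×ρ + 35.5×2720 + (z_c − 39.05)×3380
Column B: 4.65×0 + 23.7×2840 + (z_c − 4.65 − 23.7)×3380
The z_c×3380 term appears on both sides and cancels. Collect the known terms of each column as K = Σ(ρt)_known − 3380 × (depth of known layers): K_A = 96560 − 3380×39.05 = −35429; K_B = 67308 − 3380×(4.65 + 23.7) = −28515.
Balance: K_A + 3.55×ρ = K_B, so ρ = (K_B − K_A)/3.55 = 6914/3.55 = 1950 kg m⁻³.

1950 kg m⁻³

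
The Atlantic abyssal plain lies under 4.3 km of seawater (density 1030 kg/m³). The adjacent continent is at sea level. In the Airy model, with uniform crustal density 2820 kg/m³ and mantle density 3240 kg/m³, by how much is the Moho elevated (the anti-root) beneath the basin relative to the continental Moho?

In Airy isostatic equilibrium: replacing crust with seawater at the top is compensated by replacing crust with mantle at the base: d (ρ_c − ρ_w) = a (ρ_m − ρ_c).
a = d (ρ_c − ρ_w)/(ρ_m − ρ_c) = 4.3 km × 1790/420 = 18.3 km.

18.3 km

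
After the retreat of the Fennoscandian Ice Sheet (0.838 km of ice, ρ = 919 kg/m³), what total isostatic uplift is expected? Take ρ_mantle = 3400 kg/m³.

0.227 km

Removing the load lets mantle flow back in; uplift u satisfies ρ_ice t = ρ_m u.
u = t ρ_ice/ρ_m = 0.838 km × 919/3400 = 0.227 km.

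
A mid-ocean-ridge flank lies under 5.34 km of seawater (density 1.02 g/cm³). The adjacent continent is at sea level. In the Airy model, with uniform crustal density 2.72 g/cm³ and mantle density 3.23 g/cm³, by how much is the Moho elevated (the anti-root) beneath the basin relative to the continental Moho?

17.8 km

Equating mass per unit area of the two columns: replacing crust with seawater at the top is compensated by replacing crust with mantle at the base: d (ρ_c − ρ_w) = a (ρ_m − ρ_c).
a = d (ρ_c − ρ_w)/(ρ_m − ρ_c) = 5.34 km × 1.7/0.51 = 17.8 km.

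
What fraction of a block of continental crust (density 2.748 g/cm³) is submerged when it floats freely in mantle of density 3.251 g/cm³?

Submerged fraction = ρ_obj/ρ_fluid = 2.748/3.251 = 84.5%.

84.5%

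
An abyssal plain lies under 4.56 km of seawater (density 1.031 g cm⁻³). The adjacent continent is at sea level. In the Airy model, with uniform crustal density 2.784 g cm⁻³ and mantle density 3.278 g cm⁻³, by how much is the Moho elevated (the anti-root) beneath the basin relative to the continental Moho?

16.2 km

For local isostatic compensation: replacing crust with seawater at the top is compensated by replacing crust with mantle at the base: d (ρ_c − ρ_w) = a (ρ_m − ρ_c).
a = d (ρ_c − ρ_w)/(ρ_m − ρ_c) = 4.56 km × 1.753/0.494 = 16.2 km.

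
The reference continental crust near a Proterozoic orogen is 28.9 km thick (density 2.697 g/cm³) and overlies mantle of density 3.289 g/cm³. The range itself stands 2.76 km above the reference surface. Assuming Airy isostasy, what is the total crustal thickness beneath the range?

44.2 km

Root depth r = h ρ_c / (ρ_m − ρ_c) = 2.76 km × 2.697 / 0.592 = 12.57 km.
Total thickness = T + h + r = 28.9 km + 2.76 km + 12.57 km = 44.2 km.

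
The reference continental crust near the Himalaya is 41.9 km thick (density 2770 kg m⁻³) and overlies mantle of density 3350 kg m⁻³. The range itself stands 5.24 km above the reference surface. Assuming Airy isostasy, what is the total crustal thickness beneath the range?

Root depth r = h ρ_c / (ρ_m − ρ_c) = 5.24 km × 2770 / 580 = 25.03 km.
Total thickness = T + h + r = 41.9 km + 5.24 km + 25.03 km = 72.2 km.

72.2 km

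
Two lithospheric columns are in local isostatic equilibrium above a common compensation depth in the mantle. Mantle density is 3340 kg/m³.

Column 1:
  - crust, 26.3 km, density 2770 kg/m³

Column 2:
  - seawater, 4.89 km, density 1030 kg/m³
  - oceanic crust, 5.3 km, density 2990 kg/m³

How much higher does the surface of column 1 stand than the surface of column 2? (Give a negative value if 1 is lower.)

For any compensation level in the mantle, the mantle terms cancel and isostasy reduces to e = (Σt_1 − Σt_2) − (Σ(ρt)_1 − Σ(ρt)_2) / ρ_m.
Σt_1 = 26.3 km; Σt_2 = 10.19 km; Σ(ρt)_1 = 72851; Σ(ρt)_2 = 20883.7 (in km·kg/m³).
e = (26.3 − 10.19) − (72851 − 20883.7) / 3340 = 0.551 km.

0.551 km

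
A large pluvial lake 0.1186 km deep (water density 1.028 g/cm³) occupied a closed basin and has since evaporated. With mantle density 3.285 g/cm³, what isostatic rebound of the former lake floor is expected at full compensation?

0.0371 km

u = d ρ_w/ρ_m = 0.1186 km × 1.028/3.285 = 0.0371 km.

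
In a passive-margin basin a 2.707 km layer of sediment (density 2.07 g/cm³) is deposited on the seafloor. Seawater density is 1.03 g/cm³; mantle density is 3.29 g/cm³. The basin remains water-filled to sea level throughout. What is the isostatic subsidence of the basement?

1.25 km

Submarine loading: the sediment displaces seawater, and the subsidence is in turn flooded, so s (ρ_m − ρ_w) = t (ρ_sed − ρ_w).
s = 2.707 km × (2.07 − 1.03) / (3.29 − 1.03) = 1.25 km.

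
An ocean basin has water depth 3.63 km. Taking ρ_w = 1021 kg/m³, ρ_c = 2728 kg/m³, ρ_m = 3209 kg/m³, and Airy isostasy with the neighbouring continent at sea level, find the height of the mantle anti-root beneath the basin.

In Airy isostatic equilibrium: replacing crust with seawater at the top is compensated by replacing crust with mantle at the base: d (ρ_c − ρ_w) = a (ρ_m − ρ_c).
a = d (ρ_c − ρ_w)/(ρ_m − ρ_c) = 3.63 km × 1707/481 = 12.9 km.

12.9 km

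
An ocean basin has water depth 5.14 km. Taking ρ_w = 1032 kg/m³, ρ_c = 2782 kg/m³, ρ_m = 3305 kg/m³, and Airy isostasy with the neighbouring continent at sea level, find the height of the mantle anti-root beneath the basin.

Equating mass per unit area of the two columns: replacing crust with seawater at the top is compensated by replacing crust with mantle at the base: d (ρ_c − ρ_w) = a (ρ_m − ρ_c).
a = d (ρ_c − ρ_w)/(ρ_m − ρ_c) = 5.14 km × 1750/523 = 17.2 km.

17.2 km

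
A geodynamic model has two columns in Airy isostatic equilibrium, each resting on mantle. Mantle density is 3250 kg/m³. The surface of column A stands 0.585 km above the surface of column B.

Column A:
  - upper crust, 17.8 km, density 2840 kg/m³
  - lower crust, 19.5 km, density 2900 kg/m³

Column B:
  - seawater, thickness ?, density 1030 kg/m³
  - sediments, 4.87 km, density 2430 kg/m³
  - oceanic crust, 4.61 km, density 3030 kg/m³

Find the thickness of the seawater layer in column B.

3.25 km

Take the compensation level at the base of the deeper column (depth z_c below the surface of column A) and equate Σ ρ_i t_i down to z_c; mantle fills any gap and the z_c terms cancel.
Column A: 17.8×2840 + 19.5×2900 + (z_c − 37.3)×3250
Column B: 0.585×0 + x×1030 + 4.87×2430 + 4.61×3030 + (z_c − 0.585 − 9.48 − x)×3250
The z_c×3250 term appears on both sides and cancels. Collect the known terms of each column as K = Σ(ρt)_known − 3250 × (depth of known layers): K_A = 107102 − 3250×37.3 = −14123; K_B = 25802.4 − 3250×(0.585 + 9.48) = −6908.85.
Balance: K_A = K_B − x×(3250 − 1030), so x = (K_B − K_A)/(3250 − 1030) = 7214.15/2220 = 3.25 km.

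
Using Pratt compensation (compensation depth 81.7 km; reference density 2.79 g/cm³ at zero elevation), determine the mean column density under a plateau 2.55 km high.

Pratt balance: ρ_ref D = ρ (D + h).
ρ = ρ_ref D/(D + h) = 2.79 × 81.7 km/(81.7 km + 2.55 km) = 2.71 g/cm³.

2.71 g/cm³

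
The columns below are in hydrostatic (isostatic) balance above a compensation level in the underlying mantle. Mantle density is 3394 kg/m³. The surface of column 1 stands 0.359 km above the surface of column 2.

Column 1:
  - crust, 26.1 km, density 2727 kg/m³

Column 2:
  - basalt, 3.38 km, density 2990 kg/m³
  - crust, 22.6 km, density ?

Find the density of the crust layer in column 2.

2740 kg/m³

Take the compensation level at the base of the deeper column (depth z_c below the surface of column 1) and equate Σ ρ_i t_i down to z_c; mantle fills any gap and the z_c terms cancel.
Column 1: 26.1×2727 + (z_c − 26.1)×3394
Column 2: 0.359×0 + 3.38×2990 + 22.6×ρ + (z_c − 0.359 − 25.98)×3394
The z_c×3394 term appears on both sides and cancels. Collect the known terms of each column as K = Σ(ρt)_known − 3394 × (depth of known layers): K_1 = 71174.7 − 3394×26.1 = −17408.7; K_2 = 10106.2 − 3394×(0.359 + 25.98) = −79288.366.
Balance: K_1 = K_2 + 22.6×ρ, so ρ = (K_1 − K_2)/22.6 = 61879.7/22.6 = 2740 kg/m³.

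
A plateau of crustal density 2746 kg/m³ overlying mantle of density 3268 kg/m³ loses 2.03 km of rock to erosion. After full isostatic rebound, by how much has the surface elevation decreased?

Rebound u = e ρ_c/ρ_m = 2.03 km × 2746/3268 = 1.706 km.
Net surface drop = e − u = 2.03 km − 1.706 km = e (ρ_m − ρ_c)/ρ_m = 0.324 km.

0.324 km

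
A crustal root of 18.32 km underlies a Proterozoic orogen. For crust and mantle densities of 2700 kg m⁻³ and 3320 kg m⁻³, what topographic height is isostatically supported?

Equating mass per unit area of the two columns: ρ_c h = (ρ_m − ρ_c) r.
h = r (ρ_m − ρ_c) / ρ_c = 18.32 km × (3320 − 2700) / 2700 = 4.21 km.

4.21 km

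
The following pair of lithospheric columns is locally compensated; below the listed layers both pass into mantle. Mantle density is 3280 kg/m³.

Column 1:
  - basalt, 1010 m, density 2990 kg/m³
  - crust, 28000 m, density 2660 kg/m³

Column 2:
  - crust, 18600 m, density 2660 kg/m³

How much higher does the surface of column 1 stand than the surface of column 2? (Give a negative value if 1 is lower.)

For any compensation level in the mantle, the mantle terms cancel and isostasy reduces to e = (Σt_1 − Σt_2) − (Σ(ρt)_1 − Σ(ρt)_2) / ρ_m.
Σt_1 = 29010 m; Σt_2 = 18600 m; Σ(ρt)_1 = 77499900; Σ(ρt)_2 = 49476000 (in m·kg/m³).
e = (29010 − 18600) − (77499900 − 49476000) / 3280 = 1870 m.

1870 m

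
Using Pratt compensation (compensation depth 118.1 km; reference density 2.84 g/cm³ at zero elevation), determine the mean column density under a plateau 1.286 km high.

2.81 g/cm³

Pratt balance: ρ_ref D = ρ (D + h).
ρ = ρ_ref D/(D + h) = 2.84 × 118.1 km/(118.1 km + 1.286 km) = 2.81 g/cm³.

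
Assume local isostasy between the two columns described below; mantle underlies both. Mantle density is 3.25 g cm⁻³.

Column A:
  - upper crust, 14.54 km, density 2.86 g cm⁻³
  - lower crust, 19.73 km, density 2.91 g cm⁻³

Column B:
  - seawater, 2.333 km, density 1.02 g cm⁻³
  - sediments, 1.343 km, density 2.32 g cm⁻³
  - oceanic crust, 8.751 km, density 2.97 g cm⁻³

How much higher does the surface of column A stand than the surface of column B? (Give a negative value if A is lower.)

1.07 km

For any compensation level in the mantle, the mantle terms cancel and isostasy reduces to e = (Σt_A − Σt_B) − (Σ(ρt)_A − Σ(ρt)_B) / ρ_m.
Σt_A = 34.27 km; Σt_B = 12.427 km; Σ(ρt)_A = 98.9987; Σ(ρt)_B = 31.48589 (in km·g cm⁻³).
e = (34.27 − 12.427) − (98.9987 − 31.48589) / 3.25 = 1.07 km.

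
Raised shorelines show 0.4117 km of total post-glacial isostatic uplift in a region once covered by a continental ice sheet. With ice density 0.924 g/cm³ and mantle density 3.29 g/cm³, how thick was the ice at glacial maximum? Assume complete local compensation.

u = t ρ_ice/ρ_m → t = u ρ_m/ρ_ice = 0.4117 km × 3.29/0.924 = 1.47 km.

1.47 km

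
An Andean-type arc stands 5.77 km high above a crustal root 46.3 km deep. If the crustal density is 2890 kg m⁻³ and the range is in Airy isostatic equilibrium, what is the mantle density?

Airy balance: ρ_c h = (ρ_m − ρ_c) r → ρ_m = ρ_c (1 + h/r).
ρ_m = 2890 × (1 + 5.77 km/46.3 km) = 3250 kg m⁻³.

3250 kg m⁻³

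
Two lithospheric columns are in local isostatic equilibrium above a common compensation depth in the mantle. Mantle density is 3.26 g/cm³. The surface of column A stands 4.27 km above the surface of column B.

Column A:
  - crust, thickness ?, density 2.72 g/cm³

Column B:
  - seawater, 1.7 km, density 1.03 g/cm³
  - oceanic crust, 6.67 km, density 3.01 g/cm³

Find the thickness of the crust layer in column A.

35.9 km

Take the compensation level at the base of the deeper column (depth z_c below the surface of column A) and equate Σ ρ_i t_i down to z_c; mantle fills any gap and the z_c terms cancel.
Column A: x×2.72 + (z_c − 0 − x)×3.26
Column B: 4.27×0 + 1.7×1.03 + 6.67×3.01 + (z_c − 4.27 − 8.37)×3.26
The z_c×3.26 term appears on both sides and cancels. Collect the known terms of each column as K = Σ(ρt)_known − 3.26 × (depth of known layers): K_A = 0 − 3.26×0 = 0; K_B = 21.8277 − 3.26×(4.27 + 8.37) = −19.3787.
Balance: K_A − x×(3.26 − 2.72) = K_B, so x = (K_A − K_B)/(3.26 − 2.72) = 19.3787/0.54 = 35.9 km.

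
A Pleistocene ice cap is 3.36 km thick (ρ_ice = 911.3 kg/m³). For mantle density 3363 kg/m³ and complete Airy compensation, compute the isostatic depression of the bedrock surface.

0.91 km

Isostatic balance requires: the ice load ρ_ice t is balanced by mantle displaced below, ρ_m s.
s = t ρ_ice / ρ_m = 3.36 km × 911.3/3363 = 0.91 km.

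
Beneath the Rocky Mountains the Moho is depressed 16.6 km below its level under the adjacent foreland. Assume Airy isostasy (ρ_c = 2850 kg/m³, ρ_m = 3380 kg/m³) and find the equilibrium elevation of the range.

Balancing pressure at the compensation depth: ρ_c h = (ρ_m − ρ_c) r.
h = r (ρ_m − ρ_c) / ρ_c = 16.6 km × (3380 − 2850) / 2850 = 3.09 km.

3.09 km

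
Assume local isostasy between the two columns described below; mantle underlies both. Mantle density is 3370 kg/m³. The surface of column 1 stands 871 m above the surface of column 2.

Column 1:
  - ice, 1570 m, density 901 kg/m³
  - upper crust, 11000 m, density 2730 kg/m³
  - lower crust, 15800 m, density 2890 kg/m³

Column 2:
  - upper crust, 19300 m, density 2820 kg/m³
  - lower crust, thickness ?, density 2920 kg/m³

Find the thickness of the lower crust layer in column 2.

11000 m

Take the compensation level at the base of the deeper column (depth z_c below the surface of column 1) and equate Σ ρ_i t_i down to z_c; mantle fills any gap and the z_c terms cancel.
Column 1: 1570×901 + 11000×2730 + 15800×2890 + (z_c − 28370)×3370
Column 2: 871×0 + 19300×2820 + x×2920 + (z_c − 871 − 19300 − x)×3370
The z_c×3370 term appears on both sides and cancels. Collect the known terms of each column as K = Σ(ρt)_known − 3370 × (depth of known layers): K_1 = 77106570 − 3370×28370 = −18500330; K_2 = 54426000 − 3370×(871 + 19300) = −13550270.
Balance: K_1 = K_2 − x×(3370 − 2920), so x = (K_2 − K_1)/(3370 − 2920) = 4950060/450 = 11000 m.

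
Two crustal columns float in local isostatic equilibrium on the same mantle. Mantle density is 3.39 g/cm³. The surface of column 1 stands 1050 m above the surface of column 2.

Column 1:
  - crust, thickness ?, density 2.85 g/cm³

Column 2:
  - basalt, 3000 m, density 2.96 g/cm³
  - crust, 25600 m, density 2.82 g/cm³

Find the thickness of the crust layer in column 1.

Take the compensation level at the base of the deeper column (depth z_c below the surface of column 1) and equate Σ ρ_i t_i down to z_c; mantle fills any gap and the z_c terms cancel.
Column 1: x×2.85 + (z_c − 0 − x)×3.39
Column 2: 1050×0 + 3000×2.96 + 25600×2.82 + (z_c − 1050 − 28600)×3.39
The z_c×3.39 term appears on both sides and cancels. Collect the known terms of each column as K = Σ(ρt)_known − 3.39 × (depth of known layers): K_1 = 0 − 3.39×0 = 0; K_2 = 81072 − 3.39×(1050 + 28600) = −19441.5.
Balance: K_1 − x×(3.39 − 2.85) = K_2, so x = (K_1 − K_2)/(3.39 − 2.85) = 19441.5/0.54 = 36000 m.

36000 m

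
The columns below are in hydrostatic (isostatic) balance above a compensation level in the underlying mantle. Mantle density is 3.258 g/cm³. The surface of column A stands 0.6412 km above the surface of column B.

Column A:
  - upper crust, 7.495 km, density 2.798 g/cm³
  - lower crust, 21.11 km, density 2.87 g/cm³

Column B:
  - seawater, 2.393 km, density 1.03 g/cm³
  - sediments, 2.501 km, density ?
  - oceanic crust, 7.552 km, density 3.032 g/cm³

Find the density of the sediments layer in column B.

2.25 g/cm³

Take the compensation level at the base of the deeper column (depth z_c below the surface of column A) and equate Σ ρ_i t_i down to z_c; mantle fills any gap and the z_c terms cancel.
Column A: 7.495×2.798 + 21.11×2.87 + (z_c − 28.605)×3.258
Column B: 0.6412×0 + 2.393×1.03 + 2.501×ρ + 7.552×3.032 + (z_c − 0.6412 − 12.446)×3.258
The z_c×3.258 term appears on both sides and cancels. Collect the known terms of each column as K = Σ(ρt)_known − 3.258 × (depth of known layers): K_A = 81.55671 − 3.258×28.605 = −11.63838; K_B = 25.362454 − 3.258×(0.6412 + 12.446) = −17.2756436.
Balance: K_A = K_B + 2.501×ρ, so ρ = (K_A − K_B)/2.501 = 5.63726/2.501 = 2.25 g/cm³.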